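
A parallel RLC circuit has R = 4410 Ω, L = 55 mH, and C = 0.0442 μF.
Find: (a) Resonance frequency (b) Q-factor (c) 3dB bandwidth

Step 1 — Resonance: ω₀ = 1/√(LC) = 1/√(0.055·4.42e-08) = 2.028e+04 rad/s.
Step 2 — f₀ = ω₀/(2π) = 3228 Hz.
Step 3 — Parallel Q: Q = R/(ω₀L) = 4410/(2.028e+04·0.055) = 3.953.
Step 4 — Bandwidth: Δω = ω₀/Q = 5130 rad/s; BW = Δω/(2π) = 816.5 Hz.

(a) f₀ = 3228 Hz  (b) Q = 3.953  (c) BW = 816.5 Hz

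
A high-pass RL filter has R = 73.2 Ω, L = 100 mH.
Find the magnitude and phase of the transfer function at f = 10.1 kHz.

Step 1 — Angular frequency: ω = 2π·1.01e+04 = 6.346e+04 rad/s.
Step 2 — Transfer function: H(jω) = jωL/(R + jωL).
Step 3 — Numerator jωL = j·6346; denominator R + jωL = 73.2 + j6346.
Step 4 — H = 0.9999 + j0.01153.
Step 5 — Magnitude: |H| = 0.9999 (-0.0 dB); phase: φ = 0.7°.

|H| = 0.9999 (-0.0 dB), φ = 0.7°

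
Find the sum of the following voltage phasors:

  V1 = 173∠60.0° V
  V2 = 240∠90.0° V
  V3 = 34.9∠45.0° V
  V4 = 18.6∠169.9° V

Step 1 — Convert each phasor to rectangular form:
  V1 = 173·(cos(60.0°) + j·sin(60.0°)) = 86.5 + j149.8 V
  V2 = 240·(cos(90.0°) + j·sin(90.0°)) = 0 + j240 V
  V3 = 34.9·(cos(45.0°) + j·sin(45.0°)) = 24.68 + j24.68 V
  V4 = 18.6·(cos(169.9°) + j·sin(169.9°)) = -18.31 + j3.262 V
Step 2 — Sum components: V_total = 92.87 + j417.8 V.
Step 3 — Convert to polar: |V_total| = 428 V, ∠V_total = 77.5°.

V_total = 428∠77.5° V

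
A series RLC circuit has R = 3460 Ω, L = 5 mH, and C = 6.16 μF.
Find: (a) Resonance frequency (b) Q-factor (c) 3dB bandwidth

Step 1 — Resonance: ω₀ = 1/√(LC) = 1/√(0.005·6.16e-06) = 5698 rad/s.
Step 2 — f₀ = ω₀/(2π) = 906.9 Hz.
Step 3 — Series Q: Q = ω₀L/R = 5698·0.005/3460 = 0.008234.
Step 4 — Bandwidth: Δω = ω₀/Q = 6.92e+05 rad/s; BW = Δω/(2π) = 1.101e+05 Hz.

(a) f₀ = 906.9 Hz  (b) Q = 0.008234  (c) BW = 1.101e+05 Hz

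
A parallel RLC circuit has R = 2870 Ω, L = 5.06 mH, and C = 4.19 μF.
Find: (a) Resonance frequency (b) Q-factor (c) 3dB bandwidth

Step 1 — Resonance: ω₀ = 1/√(LC) = 1/√(0.00506·4.19e-06) = 6868 rad/s.
Step 2 — f₀ = ω₀/(2π) = 1093 Hz.
Step 3 — Parallel Q: Q = R/(ω₀L) = 2870/(6868·0.00506) = 82.59.
Step 4 — Bandwidth: Δω = ω₀/Q = 83.16 rad/s; BW = Δω/(2π) = 13.24 Hz.

(a) f₀ = 1093 Hz  (b) Q = 82.59  (c) BW = 13.24 Hz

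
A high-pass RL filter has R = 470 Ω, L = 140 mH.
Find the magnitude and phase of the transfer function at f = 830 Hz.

Step 1 — Angular frequency: ω = 2π·830 = 5215 rad/s.
Step 2 — Transfer function: H(jω) = jωL/(R + jωL).
Step 3 — Numerator jωL = j·730.1; denominator R + jωL = 470 + j730.1.
Step 4 — H = 0.707 + j0.4551.
Step 5 — Magnitude: |H| = 0.8408 (-1.5 dB); phase: φ = 32.8°.

|H| = 0.8408 (-1.5 dB), φ = 32.8°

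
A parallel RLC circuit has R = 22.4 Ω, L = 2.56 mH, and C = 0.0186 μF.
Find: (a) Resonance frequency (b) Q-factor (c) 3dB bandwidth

Step 1 — Resonance: ω₀ = 1/√(LC) = 1/√(0.00256·1.86e-08) = 1.449e+05 rad/s.
Step 2 — f₀ = ω₀/(2π) = 2.306e+04 Hz.
Step 3 — Parallel Q: Q = R/(ω₀L) = 22.4/(1.449e+05·0.00256) = 0.06038.
Step 4 — Bandwidth: Δω = ω₀/Q = 2.4e+06 rad/s; BW = Δω/(2π) = 3.82e+05 Hz.

(a) f₀ = 2.306e+04 Hz  (b) Q = 0.06038  (c) BW = 3.82e+05 Hz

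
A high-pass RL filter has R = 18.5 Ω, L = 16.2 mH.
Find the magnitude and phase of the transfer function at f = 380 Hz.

Step 1 — Angular frequency: ω = 2π·380 = 2388 rad/s.
Step 2 — Transfer function: H(jω) = jωL/(R + jωL).
Step 3 — Numerator jωL = j·38.68; denominator R + jωL = 18.5 + j38.68.
Step 4 — H = 0.8138 + j0.3892.
Step 5 — Magnitude: |H| = 0.9021 (-0.9 dB); phase: φ = 25.6°.

|H| = 0.9021 (-0.9 dB), φ = 25.6°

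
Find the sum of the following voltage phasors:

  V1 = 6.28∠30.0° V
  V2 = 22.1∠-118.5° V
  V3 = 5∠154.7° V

Step 1 — Convert each phasor to rectangular form:
  V1 = 6.28·(cos(30.0°) + j·sin(30.0°)) = 5.439 + j3.14 V
  V2 = 22.1·(cos(-118.5°) + j·sin(-118.5°)) = -10.55 - j19.42 V
  V3 = 5·(cos(154.7°) + j·sin(154.7°)) = -4.52 + j2.137 V
Step 2 — Sum components: V_total = -9.627 - j14.15 V.
Step 3 — Convert to polar: |V_total| = 17.11 V, ∠V_total = -124.2°.

V_total = 17.11∠-124.2° V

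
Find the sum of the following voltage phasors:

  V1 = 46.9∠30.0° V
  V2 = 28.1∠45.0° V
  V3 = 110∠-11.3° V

Step 1 — Convert each phasor to rectangular form:
  V1 = 46.9·(cos(30.0°) + j·sin(30.0°)) = 40.62 + j23.45 V
  V2 = 28.1·(cos(45.0°) + j·sin(45.0°)) = 19.87 + j19.87 V
  V3 = 110·(cos(-11.3°) + j·sin(-11.3°)) = 107.9 - j21.55 V
Step 2 — Sum components: V_total = 168.4 + j21.77 V.
Step 3 — Convert to polar: |V_total| = 169.8 V, ∠V_total = 7.4°.

V_total = 169.8∠7.4° V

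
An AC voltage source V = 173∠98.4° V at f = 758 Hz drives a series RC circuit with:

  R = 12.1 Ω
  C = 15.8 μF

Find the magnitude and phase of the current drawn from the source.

Step 1 — Angular frequency: ω = 2π·f = 2π·758 = 4763 rad/s.
Step 2 — Component impedances:
  R: Z = R = 12.1 Ω
  C: Z = 1/(jωC) = -j/(ω·C) = 0 - j13.29 Ω
Step 3 — Series combination: Z_total = R + C = 12.1 - j13.29 Ω = 17.97∠-47.7° Ω.
Step 4 — Source phasor: V = 173∠98.4° V = -25.27 + j171.1 V.
Step 5 — Ohm's law: I = V / Z_total = (-25.27 + j171.1) / (12.1 - j13.29) = -7.988 + j5.371 A.
Step 6 — Convert to polar: |I| = 9.626 A, ∠I = 146.1°.

I = 9.626∠146.1° A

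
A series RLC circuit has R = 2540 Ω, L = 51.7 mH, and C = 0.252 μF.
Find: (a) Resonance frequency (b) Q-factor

Step 1 — Resonance condition Im(Z)=0 gives ω₀ = 1/√(LC).
Step 2 — ω₀ = 1/√(0.0517·2.52e-07) = 8761 rad/s.
Step 3 — f₀ = ω₀/(2π) = 1394 Hz.
Step 4 — Series Q: Q = ω₀L/R = 8761·0.0517/2540 = 0.1783.

(a) f₀ = 1394 Hz  (b) Q = 0.1783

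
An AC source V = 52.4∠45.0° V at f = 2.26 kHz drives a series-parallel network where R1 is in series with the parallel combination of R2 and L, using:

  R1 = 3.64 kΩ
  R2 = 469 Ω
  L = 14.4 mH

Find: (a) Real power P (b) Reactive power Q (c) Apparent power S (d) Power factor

Step 1 — Angular frequency: ω = 2π·f = 2π·2260 = 1.42e+04 rad/s.
Step 2 — Component impedances:
  R1: Z = R = 3640 Ω
  R2: Z = R = 469 Ω
  L: Z = jωL = j·1.42e+04·0.0144 = 0 + j204.5 Ω
Step 3 — Parallel branch: R2 || L = 1/(1/R2 + 1/L) = 74.91 + j171.8 Ω.
Step 4 — Series with R1: Z_total = R1 + (R2 || L) = 3715 + j171.8 Ω = 3719∠2.6° Ω.
Step 5 — Source phasor: V = 52.4∠45.0° V = 37.05 + j37.05 V.
Step 6 — Current: I = V / Z = 0.01041 + j0.009492 A = 0.01409∠42.4° A.
Step 7 — Complex power: S = V·I* = 0.7375 + j0.03411 VA.
Step 8 — Real power: P = Re(S) = 0.7375 W.
Step 9 — Reactive power: Q = Im(S) = 0.03411 VAR.
Step 10 — Apparent power: |S| = 0.7383 VA.
Step 11 — Power factor: PF = P/|S| = 0.9989 (lagging).

(a) P = 0.7375 W  (b) Q = 0.03411 VAR  (c) S = 0.7383 VA  (d) PF = 0.9989 (lagging)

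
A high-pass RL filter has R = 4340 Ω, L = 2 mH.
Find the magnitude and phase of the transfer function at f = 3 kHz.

Step 1 — Angular frequency: ω = 2π·3000 = 1.885e+04 rad/s.
Step 2 — Transfer function: H(jω) = jωL/(R + jωL).
Step 3 — Numerator jωL = j·37.7; denominator R + jωL = 4340 + j37.7.
Step 4 — H = 7.545e-05 + j0.008686.
Step 5 — Magnitude: |H| = 0.008686 (-41.2 dB); phase: φ = 89.5°.

|H| = 0.008686 (-41.2 dB), φ = 89.5°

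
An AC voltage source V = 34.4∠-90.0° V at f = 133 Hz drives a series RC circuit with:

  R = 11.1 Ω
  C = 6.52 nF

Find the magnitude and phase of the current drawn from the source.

Step 1 — Angular frequency: ω = 2π·f = 2π·133 = 835.7 rad/s.
Step 2 — Component impedances:
  R: Z = R = 11.1 Ω
  C: Z = 1/(jωC) = -j/(ω·C) = 0 - j1.835e+05 Ω
Step 3 — Series combination: Z_total = R + C = 11.1 - j1.835e+05 Ω = 1.835e+05∠-90.0° Ω.
Step 4 — Source phasor: V = 34.4∠-90.0° V = 0 - j34.4 V.
Step 5 — Ohm's law: I = V / Z_total = (0 - j34.4) / (11.1 - j1.835e+05) = 0.0001874 - j1.134e-08 A.
Step 6 — Convert to polar: |I| = 0.0001874 A, ∠I = -0.0°.

I = 0.0001874∠-0.0° A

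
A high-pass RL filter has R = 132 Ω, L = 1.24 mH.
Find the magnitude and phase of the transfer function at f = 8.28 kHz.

Step 1 — Angular frequency: ω = 2π·8280 = 5.202e+04 rad/s.
Step 2 — Transfer function: H(jω) = jωL/(R + jωL).
Step 3 — Numerator jωL = j·64.51; denominator R + jωL = 132 + j64.51.
Step 4 — H = 0.1928 + j0.3945.
Step 5 — Magnitude: |H| = 0.4391 (-7.1 dB); phase: φ = 64.0°.

|H| = 0.4391 (-7.1 dB), φ = 64.0°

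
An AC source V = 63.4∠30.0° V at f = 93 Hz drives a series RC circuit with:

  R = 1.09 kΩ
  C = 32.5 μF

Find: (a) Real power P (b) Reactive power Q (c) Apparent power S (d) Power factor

Step 1 — Angular frequency: ω = 2π·f = 2π·93 = 584.3 rad/s.
Step 2 — Component impedances:
  R: Z = R = 1090 Ω
  C: Z = 1/(jωC) = -j/(ω·C) = 0 - j52.66 Ω
Step 3 — Series combination: Z_total = R + C = 1090 - j52.66 Ω = 1091∠-2.8° Ω.
Step 4 — Source phasor: V = 63.4∠30.0° V = 54.91 + j31.7 V.
Step 5 — Current: I = V / Z = 0.04885 + j0.03144 A = 0.0581∠32.8° A.
Step 6 — Complex power: S = V·I* = 3.679 - j0.1777 VA.
Step 7 — Real power: P = Re(S) = 3.679 W.
Step 8 — Reactive power: Q = Im(S) = -0.1777 VAR.
Step 9 — Apparent power: |S| = 3.683 VA.
Step 10 — Power factor: PF = P/|S| = 0.9988 (leading).

(a) P = 3.679 W  (b) Q = -0.1777 VAR  (c) S = 3.683 VA  (d) PF = 0.9988 (leading)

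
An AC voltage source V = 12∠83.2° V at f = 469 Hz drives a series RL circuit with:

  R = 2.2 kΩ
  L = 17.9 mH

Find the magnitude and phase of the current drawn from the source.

Step 1 — Angular frequency: ω = 2π·f = 2π·469 = 2947 rad/s.
Step 2 — Component impedances:
  R: Z = R = 2200 Ω
  L: Z = jωL = j·2947·0.0179 = 0 + j52.75 Ω
Step 3 — Series combination: Z_total = R + L = 2200 + j52.75 Ω = 2201∠1.4° Ω.
Step 4 — Source phasor: V = 12∠83.2° V = 1.421 + j11.92 V.
Step 5 — Ohm's law: I = V / Z_total = (1.421 + j11.92) / (2200 + j52.75) = 0.0007753 + j0.005398 A.
Step 6 — Convert to polar: |I| = 0.005453 A, ∠I = 81.8°.

I = 0.005453∠81.8° A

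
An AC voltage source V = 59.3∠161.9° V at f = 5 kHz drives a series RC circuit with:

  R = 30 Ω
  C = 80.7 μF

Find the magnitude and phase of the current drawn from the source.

Step 1 — Angular frequency: ω = 2π·f = 2π·5000 = 3.142e+04 rad/s.
Step 2 — Component impedances:
  R: Z = R = 30 Ω
  C: Z = 1/(jωC) = -j/(ω·C) = 0 - j0.3944 Ω
Step 3 — Series combination: Z_total = R + C = 30 - j0.3944 Ω = 30∠-0.8° Ω.
Step 4 — Source phasor: V = 59.3∠161.9° V = -56.37 + j18.42 V.
Step 5 — Ohm's law: I = V / Z_total = (-56.37 + j18.42) / (30 - j0.3944) = -1.887 + j0.5893 A.
Step 6 — Convert to polar: |I| = 1.976 A, ∠I = 162.7°.

I = 1.976∠162.7° A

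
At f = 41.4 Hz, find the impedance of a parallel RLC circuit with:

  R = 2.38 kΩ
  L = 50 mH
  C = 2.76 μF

Step 1 — Angular frequency: ω = 2π·f = 2π·41.4 = 260.1 rad/s.
Step 2 — Component impedances:
  R: Z = R = 2380 Ω
  L: Z = jωL = j·260.1·0.05 = 0 + j13.01 Ω
  C: Z = 1/(jωC) = -j/(ω·C) = 0 - j1393 Ω
Step 3 — Parallel combination: 1/Z_total = 1/R + 1/L + 1/C; Z_total = 0.07242 + j13.13 Ω = 13.13∠89.7° Ω.

Z = 0.07242 + j13.13 Ω = 13.13∠89.7° Ω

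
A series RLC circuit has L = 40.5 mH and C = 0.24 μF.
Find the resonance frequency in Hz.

Step 1 — Resonance condition Im(Z)=0 gives ω₀ = 1/√(LC).
Step 2 — ω₀ = 1/√(0.0405·2.4e-07) = 1.014e+04 rad/s.
Step 3 — f₀ = ω₀/(2π) = 1614 Hz.

f₀ = 1614 Hz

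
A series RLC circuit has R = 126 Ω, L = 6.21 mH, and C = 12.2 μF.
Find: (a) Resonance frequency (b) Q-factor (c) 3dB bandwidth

Step 1 — Resonance: ω₀ = 1/√(LC) = 1/√(0.00621·1.22e-05) = 3633 rad/s.
Step 2 — f₀ = ω₀/(2π) = 578.2 Hz.
Step 3 — Series Q: Q = ω₀L/R = 3633·0.00621/126 = 0.1791.
Step 4 — Bandwidth: Δω = ω₀/Q = 2.029e+04 rad/s; BW = Δω/(2π) = 3229 Hz.

(a) f₀ = 578.2 Hz  (b) Q = 0.1791  (c) BW = 3229 Hz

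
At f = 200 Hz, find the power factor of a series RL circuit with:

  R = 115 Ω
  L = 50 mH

Step 1 — Angular frequency: ω = 2π·f = 2π·200 = 1257 rad/s.
Step 2 — Component impedances:
  R: Z = R = 115 Ω
  L: Z = jωL = j·1257·0.05 = 0 + j62.83 Ω
Step 3 — Series combination: Z_total = R + L = 115 + j62.83 Ω = 131∠28.7° Ω.
Step 4 — Power factor: PF = cos(φ) = Re(Z)/|Z| = 115/131.045 = 0.8776.
Step 5 — Type: Im(Z) = 62.83 ⇒ lagging (phase φ = 28.7°).

PF = 0.8776 (lagging, φ = 28.7°)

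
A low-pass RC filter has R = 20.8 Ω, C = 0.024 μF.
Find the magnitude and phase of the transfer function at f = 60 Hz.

Step 1 — Angular frequency: ω = 2π·60 = 377 rad/s.
Step 2 — Transfer function: H(jω) = 1/(1 + jωRC).
Step 3 — Denominator: 1 + jωRC = 1 + j·377·20.8·2.4e-08 = 1 + j0.0001882.
Step 4 — H = 1 - j0.0001882.
Step 5 — Magnitude: |H| = 1 (-0.0 dB); phase: φ = -0.0°.

|H| = 1 (-0.0 dB), φ = -0.0°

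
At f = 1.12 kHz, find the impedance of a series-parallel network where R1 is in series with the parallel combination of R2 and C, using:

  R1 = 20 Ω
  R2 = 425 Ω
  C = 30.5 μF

Step 1 — Angular frequency: ω = 2π·f = 2π·1120 = 7037 rad/s.
Step 2 — Component impedances:
  R1: Z = R = 20 Ω
  R2: Z = R = 425 Ω
  C: Z = 1/(jωC) = -j/(ω·C) = 0 - j4.659 Ω
Step 3 — Parallel branch: R2 || C = 1/(1/R2 + 1/C) = 0.05107 - j4.659 Ω.
Step 4 — Series with R1: Z_total = R1 + (R2 || C) = 20.05 - j4.659 Ω = 20.59∠-13.1° Ω.

Z = 20.05 - j4.659 Ω = 20.59∠-13.1° Ω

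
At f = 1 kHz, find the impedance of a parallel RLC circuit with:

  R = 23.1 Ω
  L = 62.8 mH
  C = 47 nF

Step 1 — Angular frequency: ω = 2π·f = 2π·1000 = 6283 rad/s.
Step 2 — Component impedances:
  R: Z = R = 23.1 Ω
  L: Z = jωL = j·6283·0.0628 = 0 + j394.6 Ω
  C: Z = 1/(jωC) = -j/(ω·C) = 0 - j3386 Ω
Step 3 — Parallel combination: 1/Z_total = 1/R + 1/L + 1/C; Z_total = 23.04 + j1.192 Ω = 23.07∠3.0° Ω.

Z = 23.04 + j1.192 Ω = 23.07∠3.0° Ω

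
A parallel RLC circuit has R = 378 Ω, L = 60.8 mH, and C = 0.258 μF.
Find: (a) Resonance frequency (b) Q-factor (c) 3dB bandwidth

Step 1 — Resonance: ω₀ = 1/√(LC) = 1/√(0.0608·2.58e-07) = 7984 rad/s.
Step 2 — f₀ = ω₀/(2π) = 1271 Hz.
Step 3 — Parallel Q: Q = R/(ω₀L) = 378/(7984·0.0608) = 0.7787.
Step 4 — Bandwidth: Δω = ω₀/Q = 1.025e+04 rad/s; BW = Δω/(2π) = 1632 Hz.

(a) f₀ = 1271 Hz  (b) Q = 0.7787  (c) BW = 1632 Hz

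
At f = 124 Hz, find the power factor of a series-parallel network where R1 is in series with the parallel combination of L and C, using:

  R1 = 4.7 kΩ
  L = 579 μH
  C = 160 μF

Step 1 — Angular frequency: ω = 2π·f = 2π·124 = 779.1 rad/s.
Step 2 — Component impedances:
  R1: Z = R = 4700 Ω
  L: Z = jωL = j·779.1·0.000579 = 0 + j0.4511 Ω
  C: Z = 1/(jωC) = -j/(ω·C) = 0 - j8.022 Ω
Step 3 — Parallel branch: L || C = 1/(1/L + 1/C) = 0 + j0.478 Ω.
Step 4 — Series with R1: Z_total = R1 + (L || C) = 4700 + j0.478 Ω = 4700∠0.0° Ω.
Step 5 — Power factor: PF = cos(φ) = Re(Z)/|Z| = 4700/4700 = 1.
Step 6 — Type: Im(Z) = 0.478 ⇒ lagging (phase φ = 0.0°).

PF = 1 (lagging, φ = 0.0°)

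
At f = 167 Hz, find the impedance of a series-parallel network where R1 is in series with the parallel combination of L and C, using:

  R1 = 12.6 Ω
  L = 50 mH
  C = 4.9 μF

Step 1 — Angular frequency: ω = 2π·f = 2π·167 = 1049 rad/s.
Step 2 — Component impedances:
  R1: Z = R = 12.6 Ω
  L: Z = jωL = j·1049·0.05 = 0 + j52.46 Ω
  C: Z = 1/(jωC) = -j/(ω·C) = 0 - j194.5 Ω
Step 3 — Parallel branch: L || C = 1/(1/L + 1/C) = 0 + j71.84 Ω.
Step 4 — Series with R1: Z_total = R1 + (L || C) = 12.6 + j71.84 Ω = 72.94∠80.1° Ω.

Z = 12.6 + j71.84 Ω = 72.94∠80.1° Ω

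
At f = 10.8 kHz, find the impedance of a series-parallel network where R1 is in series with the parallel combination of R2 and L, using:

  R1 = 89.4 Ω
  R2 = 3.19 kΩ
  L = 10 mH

Step 1 — Angular frequency: ω = 2π·f = 2π·1.08e+04 = 6.786e+04 rad/s.
Step 2 — Component impedances:
  R1: Z = R = 89.4 Ω
  R2: Z = R = 3190 Ω
  L: Z = jωL = j·6.786e+04·0.01 = 0 + j678.6 Ω
Step 3 — Parallel branch: R2 || L = 1/(1/R2 + 1/L) = 138.1 + j649.2 Ω.
Step 4 — Series with R1: Z_total = R1 + (R2 || L) = 227.5 + j649.2 Ω = 687.9∠70.7° Ω.

Z = 227.5 + j649.2 Ω = 687.9∠70.7° Ω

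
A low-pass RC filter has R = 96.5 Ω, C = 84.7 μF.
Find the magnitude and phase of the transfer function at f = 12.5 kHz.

Step 1 — Angular frequency: ω = 2π·1.25e+04 = 7.854e+04 rad/s.
Step 2 — Transfer function: H(jω) = 1/(1 + jωRC).
Step 3 — Denominator: 1 + jωRC = 1 + j·7.854e+04·96.5·8.47e-05 = 1 + j641.9.
Step 4 — H = 2.427e-06 - j0.001558.
Step 5 — Magnitude: |H| = 0.001558 (-56.2 dB); phase: φ = -89.9°.

|H| = 0.001558 (-56.2 dB), φ = -89.9°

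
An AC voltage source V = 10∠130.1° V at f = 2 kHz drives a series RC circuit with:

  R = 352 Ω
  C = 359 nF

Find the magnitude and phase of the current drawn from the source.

Step 1 — Angular frequency: ω = 2π·f = 2π·2000 = 1.257e+04 rad/s.
Step 2 — Component impedances:
  R: Z = R = 352 Ω
  C: Z = 1/(jωC) = -j/(ω·C) = 0 - j221.7 Ω
Step 3 — Series combination: Z_total = R + C = 352 - j221.7 Ω = 416∠-32.2° Ω.
Step 4 — Source phasor: V = 10∠130.1° V = -6.441 + j7.649 V.
Step 5 — Ohm's law: I = V / Z_total = (-6.441 + j7.649) / (352 - j221.7) = -0.0229 + j0.007309 A.
Step 6 — Convert to polar: |I| = 0.02404 A, ∠I = 162.3°.

I = 0.02404∠162.3° A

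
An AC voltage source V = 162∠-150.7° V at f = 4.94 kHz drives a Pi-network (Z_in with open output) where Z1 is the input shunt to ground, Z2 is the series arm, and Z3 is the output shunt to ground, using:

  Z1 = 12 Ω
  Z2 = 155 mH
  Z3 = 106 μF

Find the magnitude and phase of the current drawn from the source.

Step 1 — Angular frequency: ω = 2π·f = 2π·4940 = 3.104e+04 rad/s.
Step 2 — Component impedances:
  Z1: Z = R = 12 Ω
  Z2: Z = jωL = j·3.104e+04·0.155 = 0 + j4811 Ω
  Z3: Z = 1/(jωC) = -j/(ω·C) = 0 - j0.3039 Ω
Step 3 — With open output, the series arm Z2 and the output shunt Z3 appear in series to ground: Z2 + Z3 = 0 + j4811 Ω.
Step 4 — Parallel with input shunt Z1: Z_in = Z1 || (Z2 + Z3) = 12 + j0.02993 Ω = 12∠0.1° Ω.
Step 5 — Source phasor: V = 162∠-150.7° V = -141.3 - j79.28 V.
Step 6 — Ohm's law: I = V / Z_total = (-141.3 - j79.28) / (12 + j0.02993) = -11.79 - j6.577 A.
Step 7 — Convert to polar: |I| = 13.5 A, ∠I = -150.8°.

I = 13.5∠-150.8° A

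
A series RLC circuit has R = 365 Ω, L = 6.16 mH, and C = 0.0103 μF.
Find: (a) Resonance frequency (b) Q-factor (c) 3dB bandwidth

Step 1 — Resonance: ω₀ = 1/√(LC) = 1/√(0.00616·1.03e-08) = 1.255e+05 rad/s.
Step 2 — f₀ = ω₀/(2π) = 1.998e+04 Hz.
Step 3 — Series Q: Q = ω₀L/R = 1.255e+05·0.00616/365 = 2.119.
Step 4 — Bandwidth: Δω = ω₀/Q = 5.925e+04 rad/s; BW = Δω/(2π) = 9430 Hz.

(a) f₀ = 1.998e+04 Hz  (b) Q = 2.119  (c) BW = 9430 Hz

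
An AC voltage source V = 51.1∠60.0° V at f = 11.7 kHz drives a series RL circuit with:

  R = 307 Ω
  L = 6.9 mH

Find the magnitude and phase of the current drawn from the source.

Step 1 — Angular frequency: ω = 2π·f = 2π·1.17e+04 = 7.351e+04 rad/s.
Step 2 — Component impedances:
  R: Z = R = 307 Ω
  L: Z = jωL = j·7.351e+04·0.0069 = 0 + j507.2 Ω
Step 3 — Series combination: Z_total = R + L = 307 + j507.2 Ω = 592.9∠58.8° Ω.
Step 4 — Source phasor: V = 51.1∠60.0° V = 25.55 + j44.25 V.
Step 5 — Ohm's law: I = V / Z_total = (25.55 + j44.25) / (307 + j507.2) = 0.08617 + j0.001781 A.
Step 6 — Convert to polar: |I| = 0.08618 A, ∠I = 1.2°.

I = 0.08618∠1.2° A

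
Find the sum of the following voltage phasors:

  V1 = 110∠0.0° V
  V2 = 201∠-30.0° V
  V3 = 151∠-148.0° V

Step 1 — Convert each phasor to rectangular form:
  V1 = 110·(cos(0.0°) + j·sin(0.0°)) = 110 V
  V2 = 201·(cos(-30.0°) + j·sin(-30.0°)) = 174.1 - j100.5 V
  V3 = 151·(cos(-148.0°) + j·sin(-148.0°)) = -128.1 - j80.02 V
Step 2 — Sum components: V_total = 156 - j180.5 V.
Step 3 — Convert to polar: |V_total| = 238.6 V, ∠V_total = -49.2°.

V_total = 238.6∠-49.2° V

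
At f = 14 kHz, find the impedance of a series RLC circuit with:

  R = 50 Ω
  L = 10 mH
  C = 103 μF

Step 1 — Angular frequency: ω = 2π·f = 2π·1.4e+04 = 8.796e+04 rad/s.
Step 2 — Component impedances:
  R: Z = R = 50 Ω
  L: Z = jωL = j·8.796e+04·0.01 = 0 + j879.6 Ω
  C: Z = 1/(jωC) = -j/(ω·C) = 0 - j0.1104 Ω
Step 3 — Series combination: Z_total = R + L + C = 50 + j879.5 Ω = 881∠86.7° Ω.

Z = 50 + j879.5 Ω = 881∠86.7° Ω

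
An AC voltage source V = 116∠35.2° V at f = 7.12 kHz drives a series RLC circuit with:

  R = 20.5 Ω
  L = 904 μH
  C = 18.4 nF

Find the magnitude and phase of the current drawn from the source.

Step 1 — Angular frequency: ω = 2π·f = 2π·7120 = 4.474e+04 rad/s.
Step 2 — Component impedances:
  R: Z = R = 20.5 Ω
  L: Z = jωL = j·4.474e+04·0.000904 = 0 + j40.44 Ω
  C: Z = 1/(jωC) = -j/(ω·C) = 0 - j1215 Ω
Step 3 — Series combination: Z_total = R + L + C = 20.5 - j1174 Ω = 1175∠-89.0° Ω.
Step 4 — Source phasor: V = 116∠35.2° V = 94.79 + j66.87 V.
Step 5 — Ohm's law: I = V / Z_total = (94.79 + j66.87) / (20.5 - j1174) = -0.05551 + j0.08168 A.
Step 6 — Convert to polar: |I| = 0.09876 A, ∠I = 124.2°.

I = 0.09876∠124.2° A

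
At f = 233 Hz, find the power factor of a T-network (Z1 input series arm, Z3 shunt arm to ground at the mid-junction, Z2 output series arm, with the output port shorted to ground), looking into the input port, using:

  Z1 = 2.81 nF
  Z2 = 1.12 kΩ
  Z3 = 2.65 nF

Step 1 — Angular frequency: ω = 2π·f = 2π·233 = 1464 rad/s.
Step 2 — Component impedances:
  Z1: Z = 1/(jωC) = -j/(ω·C) = 0 - j2.431e+05 Ω
  Z2: Z = R = 1120 Ω
  Z3: Z = 1/(jωC) = -j/(ω·C) = 0 - j2.578e+05 Ω
Step 3 — With the output port shorted to ground, the output series arm Z2 runs from the junction to ground; the shunt arm Z3 also runs from the junction to ground. They appear in parallel: Z3 || Z2 = 1120 - j4.866 Ω.
Step 4 — Series with input arm Z1: Z_in = Z1 + (Z3 || Z2) = 1120 - j2.431e+05 Ω = 2.431e+05∠-89.7° Ω.
Step 5 — Power factor: PF = cos(φ) = Re(Z)/|Z| = 1120/2.431e+05 = 0.004607.
Step 6 — Type: Im(Z) = -2.431e+05 ⇒ leading (phase φ = -89.7°).

PF = 0.004607 (leading, φ = -89.7°)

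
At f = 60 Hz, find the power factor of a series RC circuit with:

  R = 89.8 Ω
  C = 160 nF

Step 1 — Angular frequency: ω = 2π·f = 2π·60 = 377 rad/s.
Step 2 — Component impedances:
  R: Z = R = 89.8 Ω
  C: Z = 1/(jωC) = -j/(ω·C) = 0 - j1.658e+04 Ω
Step 3 — Series combination: Z_total = R + C = 89.8 - j1.658e+04 Ω = 1.658e+04∠-89.7° Ω.
Step 4 — Power factor: PF = cos(φ) = Re(Z)/|Z| = 89.8/16578.9 = 0.005417.
Step 5 — Type: Im(Z) = -1.658e+04 ⇒ leading (phase φ = -89.7°).

PF = 0.005417 (leading, φ = -89.7°)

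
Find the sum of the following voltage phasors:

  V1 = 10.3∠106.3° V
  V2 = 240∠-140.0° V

Step 1 — Convert each phasor to rectangular form:
  V1 = 10.3·(cos(106.3°) + j·sin(106.3°)) = -2.891 + j9.886 V
  V2 = 240·(cos(-140.0°) + j·sin(-140.0°)) = -183.9 - j154.3 V
Step 2 — Sum components: V_total = -186.7 - j144.4 V.
Step 3 — Convert to polar: |V_total| = 236 V, ∠V_total = -142.3°.

V_total = 236∠-142.3° V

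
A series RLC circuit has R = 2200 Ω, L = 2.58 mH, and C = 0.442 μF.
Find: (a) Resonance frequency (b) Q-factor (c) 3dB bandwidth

Step 1 — Resonance: ω₀ = 1/√(LC) = 1/√(0.00258·4.42e-07) = 2.961e+04 rad/s.
Step 2 — f₀ = ω₀/(2π) = 4713 Hz.
Step 3 — Series Q: Q = ω₀L/R = 2.961e+04·0.00258/2200 = 0.03473.
Step 4 — Bandwidth: Δω = ω₀/Q = 8.527e+05 rad/s; BW = Δω/(2π) = 1.357e+05 Hz.

(a) f₀ = 4713 Hz  (b) Q = 0.03473  (c) BW = 1.357e+05 Hz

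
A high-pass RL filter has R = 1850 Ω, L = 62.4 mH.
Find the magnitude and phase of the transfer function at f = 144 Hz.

Step 1 — Angular frequency: ω = 2π·144 = 904.8 rad/s.
Step 2 — Transfer function: H(jω) = jωL/(R + jωL).
Step 3 — Numerator jωL = j·56.46; denominator R + jωL = 1850 + j56.46.
Step 4 — H = 0.0009305 + j0.03049.
Step 5 — Magnitude: |H| = 0.0305 (-30.3 dB); phase: φ = 88.3°.

|H| = 0.0305 (-30.3 dB), φ = 88.3°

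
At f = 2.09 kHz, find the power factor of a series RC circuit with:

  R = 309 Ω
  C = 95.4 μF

Step 1 — Angular frequency: ω = 2π·f = 2π·2090 = 1.313e+04 rad/s.
Step 2 — Component impedances:
  R: Z = R = 309 Ω
  C: Z = 1/(jωC) = -j/(ω·C) = 0 - j0.7982 Ω
Step 3 — Series combination: Z_total = R + C = 309 - j0.7982 Ω = 309∠-0.1° Ω.
Step 4 — Power factor: PF = cos(φ) = Re(Z)/|Z| = 309/309 = 1.
Step 5 — Type: Im(Z) = -0.7982 ⇒ leading (phase φ = -0.1°).

PF = 1 (leading, φ = -0.1°)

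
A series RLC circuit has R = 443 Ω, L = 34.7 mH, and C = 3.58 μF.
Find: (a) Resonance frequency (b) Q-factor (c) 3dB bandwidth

Step 1 — Resonance: ω₀ = 1/√(LC) = 1/√(0.0347·3.58e-06) = 2837 rad/s.
Step 2 — f₀ = ω₀/(2π) = 451.6 Hz.
Step 3 — Series Q: Q = ω₀L/R = 2837·0.0347/443 = 0.2222.
Step 4 — Bandwidth: Δω = ω₀/Q = 1.277e+04 rad/s; BW = Δω/(2π) = 2032 Hz.

(a) f₀ = 451.6 Hz  (b) Q = 0.2222  (c) BW = 2032 Hz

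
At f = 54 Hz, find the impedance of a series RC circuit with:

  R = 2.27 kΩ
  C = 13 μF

Step 1 — Angular frequency: ω = 2π·f = 2π·54 = 339.3 rad/s.
Step 2 — Component impedances:
  R: Z = R = 2270 Ω
  C: Z = 1/(jωC) = -j/(ω·C) = 0 - j226.7 Ω
Step 3 — Series combination: Z_total = R + C = 2270 - j226.7 Ω = 2281∠-5.7° Ω.

Z = 2270 - j226.7 Ω = 2281∠-5.7° Ω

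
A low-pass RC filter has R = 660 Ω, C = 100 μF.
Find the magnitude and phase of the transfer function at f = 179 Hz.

Step 1 — Angular frequency: ω = 2π·179 = 1125 rad/s.
Step 2 — Transfer function: H(jω) = 1/(1 + jωRC).
Step 3 — Denominator: 1 + jωRC = 1 + j·1125·660·0.0001 = 1 + j74.23.
Step 4 — H = 0.0001815 - j0.01347.
Step 5 — Magnitude: |H| = 0.01347 (-37.4 dB); phase: φ = -89.2°.

|H| = 0.01347 (-37.4 dB), φ = -89.2°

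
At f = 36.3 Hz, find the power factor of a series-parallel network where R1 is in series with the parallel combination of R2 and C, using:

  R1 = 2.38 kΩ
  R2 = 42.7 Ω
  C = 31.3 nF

Step 1 — Angular frequency: ω = 2π·f = 2π·36.3 = 228.1 rad/s.
Step 2 — Component impedances:
  R1: Z = R = 2380 Ω
  R2: Z = R = 42.7 Ω
  C: Z = 1/(jωC) = -j/(ω·C) = 0 - j1.401e+05 Ω
Step 3 — Parallel branch: R2 || C = 1/(1/R2 + 1/C) = 42.7 - j0.01302 Ω.
Step 4 — Series with R1: Z_total = R1 + (R2 || C) = 2423 - j0.01302 Ω = 2423∠-0.0° Ω.
Step 5 — Power factor: PF = cos(φ) = Re(Z)/|Z| = 2423/2423 = 1.
Step 6 — Type: Im(Z) = -0.01302 ⇒ leading (phase φ = -0.0°).

PF = 1 (leading, φ = -0.0°)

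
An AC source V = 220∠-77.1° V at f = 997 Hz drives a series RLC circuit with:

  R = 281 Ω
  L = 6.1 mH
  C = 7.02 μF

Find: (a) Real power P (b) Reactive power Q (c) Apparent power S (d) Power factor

Step 1 — Angular frequency: ω = 2π·f = 2π·997 = 6264 rad/s.
Step 2 — Component impedances:
  R: Z = R = 281 Ω
  L: Z = jωL = j·6264·0.0061 = 0 + j38.21 Ω
  C: Z = 1/(jωC) = -j/(ω·C) = 0 - j22.74 Ω
Step 3 — Series combination: Z_total = R + L + C = 281 + j15.47 Ω = 281.4∠3.2° Ω.
Step 4 — Source phasor: V = 220∠-77.1° V = 49.12 - j214.4 V.
Step 5 — Current: I = V / Z = 0.1324 - j0.7704 A = 0.7817∠-80.3° A.
Step 6 — Complex power: S = V·I* = 171.7 + j9.455 VA.
Step 7 — Real power: P = Re(S) = 171.7 W.
Step 8 — Reactive power: Q = Im(S) = 9.455 VAR.
Step 9 — Apparent power: |S| = 172 VA.
Step 10 — Power factor: PF = P/|S| = 0.9985 (lagging).

(a) P = 171.7 W  (b) Q = 9.455 VAR  (c) S = 172 VA  (d) PF = 0.9985 (lagging)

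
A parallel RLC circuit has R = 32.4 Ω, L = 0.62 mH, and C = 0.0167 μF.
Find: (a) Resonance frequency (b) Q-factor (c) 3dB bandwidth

Step 1 — Resonance: ω₀ = 1/√(LC) = 1/√(0.00062·1.67e-08) = 3.108e+05 rad/s.
Step 2 — f₀ = ω₀/(2π) = 4.946e+04 Hz.
Step 3 — Parallel Q: Q = R/(ω₀L) = 32.4/(3.108e+05·0.00062) = 0.1682.
Step 4 — Bandwidth: Δω = ω₀/Q = 1.848e+06 rad/s; BW = Δω/(2π) = 2.941e+05 Hz.

(a) f₀ = 4.946e+04 Hz  (b) Q = 0.1682  (c) BW = 2.941e+05 Hz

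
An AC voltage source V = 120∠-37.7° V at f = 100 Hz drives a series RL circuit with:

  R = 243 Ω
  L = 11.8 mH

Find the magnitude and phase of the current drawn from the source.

Step 1 — Angular frequency: ω = 2π·f = 2π·100 = 628.3 rad/s.
Step 2 — Component impedances:
  R: Z = R = 243 Ω
  L: Z = jωL = j·628.3·0.0118 = 0 + j7.414 Ω
Step 3 — Series combination: Z_total = R + L = 243 + j7.414 Ω = 243.1∠1.7° Ω.
Step 4 — Source phasor: V = 120∠-37.7° V = 94.95 - j73.38 V.
Step 5 — Ohm's law: I = V / Z_total = (94.95 - j73.38) / (243 + j7.414) = 0.3812 - j0.3136 A.
Step 6 — Convert to polar: |I| = 0.4936 A, ∠I = -39.4°.

I = 0.4936∠-39.4° A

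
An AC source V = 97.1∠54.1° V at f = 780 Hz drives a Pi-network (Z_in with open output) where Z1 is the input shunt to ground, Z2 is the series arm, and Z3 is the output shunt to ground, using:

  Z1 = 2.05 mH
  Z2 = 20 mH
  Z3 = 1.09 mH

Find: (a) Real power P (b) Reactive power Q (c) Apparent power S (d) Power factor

Step 1 — Angular frequency: ω = 2π·f = 2π·780 = 4901 rad/s.
Step 2 — Component impedances:
  Z1: Z = jωL = j·4901·0.00205 = 0 + j10.05 Ω
  Z2: Z = jωL = j·4901·0.02 = 0 + j98.02 Ω
  Z3: Z = jωL = j·4901·0.00109 = 0 + j5.342 Ω
Step 3 — With open output, the series arm Z2 and the output shunt Z3 appear in series to ground: Z2 + Z3 = 0 + j103.4 Ω.
Step 4 — Parallel with input shunt Z1: Z_in = Z1 || (Z2 + Z3) = 0 + j9.157 Ω = 9.157∠90.0° Ω.
Step 5 — Source phasor: V = 97.1∠54.1° V = 56.94 + j78.66 V.
Step 6 — Current: I = V / Z = 8.59 - j6.218 A = 10.6∠-35.9° A.
Step 7 — Complex power: S = V·I* = 0 + j1030 VA.
Step 8 — Real power: P = Re(S) = 0 W.
Step 9 — Reactive power: Q = Im(S) = 1030 VAR.
Step 10 — Apparent power: |S| = 1030 VA.
Step 11 — Power factor: PF = P/|S| = 0 (lagging).

(a) P = 0 W  (b) Q = 1030 VAR  (c) S = 1030 VA  (d) PF = 0 (lagging)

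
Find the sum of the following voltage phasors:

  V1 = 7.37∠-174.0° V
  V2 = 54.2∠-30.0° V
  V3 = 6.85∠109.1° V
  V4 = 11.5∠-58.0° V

Step 1 — Convert each phasor to rectangular form:
  V1 = 7.37·(cos(-174.0°) + j·sin(-174.0°)) = -7.33 - j0.7704 V
  V2 = 54.2·(cos(-30.0°) + j·sin(-30.0°)) = 46.94 - j27.1 V
  V3 = 6.85·(cos(109.1°) + j·sin(109.1°)) = -2.241 + j6.473 V
  V4 = 11.5·(cos(-58.0°) + j·sin(-58.0°)) = 6.094 - j9.753 V
Step 2 — Sum components: V_total = 43.46 - j31.15 V.
Step 3 — Convert to polar: |V_total| = 53.47 V, ∠V_total = -35.6°.

V_total = 53.47∠-35.6° V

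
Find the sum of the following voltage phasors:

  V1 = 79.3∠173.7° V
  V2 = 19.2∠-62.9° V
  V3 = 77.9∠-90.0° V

Step 1 — Convert each phasor to rectangular form:
  V1 = 79.3·(cos(173.7°) + j·sin(173.7°)) = -78.82 + j8.702 V
  V2 = 19.2·(cos(-62.9°) + j·sin(-62.9°)) = 8.746 - j17.09 V
  V3 = 77.9·(cos(-90.0°) + j·sin(-90.0°)) = 0 - j77.9 V
Step 2 — Sum components: V_total = -70.07 - j86.29 V.
Step 3 — Convert to polar: |V_total| = 111.2 V, ∠V_total = -129.1°.

V_total = 111.2∠-129.1° V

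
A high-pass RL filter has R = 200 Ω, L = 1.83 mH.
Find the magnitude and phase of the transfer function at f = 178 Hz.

Step 1 — Angular frequency: ω = 2π·178 = 1118 rad/s.
Step 2 — Transfer function: H(jω) = jωL/(R + jωL).
Step 3 — Numerator jωL = j·2.047; denominator R + jωL = 200 + j2.047.
Step 4 — H = 0.0001047 + j0.01023.
Step 5 — Magnitude: |H| = 0.01023 (-39.8 dB); phase: φ = 89.4°.

|H| = 0.01023 (-39.8 dB), φ = 89.4°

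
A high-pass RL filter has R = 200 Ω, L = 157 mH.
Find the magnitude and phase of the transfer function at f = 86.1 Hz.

Step 1 — Angular frequency: ω = 2π·86.1 = 541 rad/s.
Step 2 — Transfer function: H(jω) = jωL/(R + jωL).
Step 3 — Numerator jωL = j·84.93; denominator R + jωL = 200 + j84.93.
Step 4 — H = 0.1528 + j0.3598.
Step 5 — Magnitude: |H| = 0.3909 (-8.2 dB); phase: φ = 67.0°.

|H| = 0.3909 (-8.2 dB), φ = 67.0°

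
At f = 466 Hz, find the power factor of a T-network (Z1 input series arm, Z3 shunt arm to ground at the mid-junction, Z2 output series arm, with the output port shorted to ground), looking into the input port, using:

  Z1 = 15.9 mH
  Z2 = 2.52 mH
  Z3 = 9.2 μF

Step 1 — Angular frequency: ω = 2π·f = 2π·466 = 2928 rad/s.
Step 2 — Component impedances:
  Z1: Z = jωL = j·2928·0.0159 = 0 + j46.55 Ω
  Z2: Z = jωL = j·2928·0.00252 = 0 + j7.378 Ω
  Z3: Z = 1/(jωC) = -j/(ω·C) = 0 - j37.12 Ω
Step 3 — With the output port shorted to ground, the output series arm Z2 runs from the junction to ground; the shunt arm Z3 also runs from the junction to ground. They appear in parallel: Z3 || Z2 = 0 + j9.209 Ω.
Step 4 — Series with input arm Z1: Z_in = Z1 + (Z3 || Z2) = 0 + j55.76 Ω = 55.76∠90.0° Ω.
Step 5 — Power factor: PF = cos(φ) = Re(Z)/|Z| = 0/55.76 = 0.
Step 6 — Type: Im(Z) = 55.76 ⇒ lagging (phase φ = 90.0°).

PF = 0 (lagging, φ = 90.0°)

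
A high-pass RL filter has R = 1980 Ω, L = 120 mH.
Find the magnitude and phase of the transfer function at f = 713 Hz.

Step 1 — Angular frequency: ω = 2π·713 = 4480 rad/s.
Step 2 — Transfer function: H(jω) = jωL/(R + jωL).
Step 3 — Numerator jωL = j·537.6; denominator R + jωL = 1980 + j537.6.
Step 4 — H = 0.06866 + j0.2529.
Step 5 — Magnitude: |H| = 0.262 (-11.6 dB); phase: φ = 74.8°.

|H| = 0.262 (-11.6 dB), φ = 74.8°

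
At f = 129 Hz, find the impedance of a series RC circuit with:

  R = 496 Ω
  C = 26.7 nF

Step 1 — Angular frequency: ω = 2π·f = 2π·129 = 810.5 rad/s.
Step 2 — Component impedances:
  R: Z = R = 496 Ω
  C: Z = 1/(jωC) = -j/(ω·C) = 0 - j4.621e+04 Ω
Step 3 — Series combination: Z_total = R + C = 496 - j4.621e+04 Ω = 4.621e+04∠-89.4° Ω.

Z = 496 - j4.621e+04 Ω = 4.621e+04∠-89.4° Ω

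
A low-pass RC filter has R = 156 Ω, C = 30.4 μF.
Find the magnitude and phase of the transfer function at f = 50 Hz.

Step 1 — Angular frequency: ω = 2π·50 = 314.2 rad/s.
Step 2 — Transfer function: H(jω) = 1/(1 + jωRC).
Step 3 — Denominator: 1 + jωRC = 1 + j·314.2·156·3.04e-05 = 1 + j1.49.
Step 4 — H = 0.3106 - j0.4627.
Step 5 — Magnitude: |H| = 0.5573 (-5.1 dB); phase: φ = -56.1°.

|H| = 0.5573 (-5.1 dB), φ = -56.1°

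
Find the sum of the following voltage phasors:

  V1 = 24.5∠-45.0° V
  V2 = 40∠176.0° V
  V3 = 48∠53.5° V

Step 1 — Convert each phasor to rectangular form:
  V1 = 24.5·(cos(-45.0°) + j·sin(-45.0°)) = 17.32 - j17.32 V
  V2 = 40·(cos(176.0°) + j·sin(176.0°)) = -39.9 + j2.79 V
  V3 = 48·(cos(53.5°) + j·sin(53.5°)) = 28.55 + j38.59 V
Step 2 — Sum components: V_total = 5.973 + j24.05 V.
Step 3 — Convert to polar: |V_total| = 24.78 V, ∠V_total = 76.1°.

V_total = 24.78∠76.1° V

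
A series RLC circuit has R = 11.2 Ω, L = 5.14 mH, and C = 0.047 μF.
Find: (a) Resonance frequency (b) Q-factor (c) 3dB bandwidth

Step 1 — Resonance: ω₀ = 1/√(LC) = 1/√(0.00514·4.7e-08) = 6.434e+04 rad/s.
Step 2 — f₀ = ω₀/(2π) = 1.024e+04 Hz.
Step 3 — Series Q: Q = ω₀L/R = 6.434e+04·0.00514/11.2 = 29.53.
Step 4 — Bandwidth: Δω = ω₀/Q = 2179 rad/s; BW = Δω/(2π) = 346.8 Hz.

(a) f₀ = 1.024e+04 Hz  (b) Q = 29.53  (c) BW = 346.8 Hz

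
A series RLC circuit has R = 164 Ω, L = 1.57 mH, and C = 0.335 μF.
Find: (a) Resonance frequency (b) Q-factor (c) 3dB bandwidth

Step 1 — Resonance condition Im(Z)=0 gives ω₀ = 1/√(LC).
Step 2 — ω₀ = 1/√(0.00157·3.35e-07) = 4.36e+04 rad/s.
Step 3 — f₀ = ω₀/(2π) = 6940 Hz.
Step 4 — Series Q: Q = ω₀L/R = 4.36e+04·0.00157/164 = 0.4174.
Step 5 — 3dB bandwidth: Δω = ω₀/Q = 1.045e+05 rad/s; BW = Δω/(2π) = 1.663e+04 Hz.

(a) f₀ = 6940 Hz  (b) Q = 0.4174  (c) BW = 1.663e+04 Hz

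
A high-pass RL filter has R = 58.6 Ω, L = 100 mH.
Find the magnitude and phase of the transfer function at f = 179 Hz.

Step 1 — Angular frequency: ω = 2π·179 = 1125 rad/s.
Step 2 — Transfer function: H(jω) = jωL/(R + jωL).
Step 3 — Numerator jωL = j·112.5; denominator R + jωL = 58.6 + j112.5.
Step 4 — H = 0.7865 + j0.4098.
Step 5 — Magnitude: |H| = 0.8868 (-1.0 dB); phase: φ = 27.5°.

|H| = 0.8868 (-1.0 dB), φ = 27.5°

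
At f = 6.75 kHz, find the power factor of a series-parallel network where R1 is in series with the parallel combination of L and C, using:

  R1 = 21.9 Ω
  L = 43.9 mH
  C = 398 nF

Step 1 — Angular frequency: ω = 2π·f = 2π·6750 = 4.241e+04 rad/s.
Step 2 — Component impedances:
  R1: Z = R = 21.9 Ω
  L: Z = jωL = j·4.241e+04·0.0439 = 0 + j1862 Ω
  C: Z = 1/(jωC) = -j/(ω·C) = 0 - j59.24 Ω
Step 3 — Parallel branch: L || C = 1/(1/L + 1/C) = 0 - j61.19 Ω.
Step 4 — Series with R1: Z_total = R1 + (L || C) = 21.9 - j61.19 Ω = 64.99∠-70.3° Ω.
Step 5 — Power factor: PF = cos(φ) = Re(Z)/|Z| = 21.9/64.99 = 0.337.
Step 6 — Type: Im(Z) = -61.19 ⇒ leading (phase φ = -70.3°).

PF = 0.337 (leading, φ = -70.3°)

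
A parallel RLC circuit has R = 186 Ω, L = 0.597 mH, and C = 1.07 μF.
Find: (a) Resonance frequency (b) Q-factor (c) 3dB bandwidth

Step 1 — Resonance: ω₀ = 1/√(LC) = 1/√(0.000597·1.07e-06) = 3.957e+04 rad/s.
Step 2 — f₀ = ω₀/(2π) = 6297 Hz.
Step 3 — Parallel Q: Q = R/(ω₀L) = 186/(3.957e+04·0.000597) = 7.874.
Step 4 — Bandwidth: Δω = ω₀/Q = 5025 rad/s; BW = Δω/(2π) = 799.7 Hz.

(a) f₀ = 6297 Hz  (b) Q = 7.874  (c) BW = 799.7 Hz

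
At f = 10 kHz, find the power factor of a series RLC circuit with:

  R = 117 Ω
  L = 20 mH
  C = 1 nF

Step 1 — Angular frequency: ω = 2π·f = 2π·1e+04 = 6.283e+04 rad/s.
Step 2 — Component impedances:
  R: Z = R = 117 Ω
  L: Z = jωL = j·6.283e+04·0.02 = 0 + j1257 Ω
  C: Z = 1/(jωC) = -j/(ω·C) = 0 - j1.592e+04 Ω
Step 3 — Series combination: Z_total = R + L + C = 117 - j1.466e+04 Ω = 1.466e+04∠-89.5° Ω.
Step 4 — Power factor: PF = cos(φ) = Re(Z)/|Z| = 117/1.466e+04 = 0.007981.
Step 5 — Type: Im(Z) = -1.466e+04 ⇒ leading (phase φ = -89.5°).

PF = 0.007981 (leading, φ = -89.5°)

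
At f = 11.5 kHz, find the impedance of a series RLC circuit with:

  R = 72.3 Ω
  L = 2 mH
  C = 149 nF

Step 1 — Angular frequency: ω = 2π·f = 2π·1.15e+04 = 7.226e+04 rad/s.
Step 2 — Component impedances:
  R: Z = R = 72.3 Ω
  L: Z = jωL = j·7.226e+04·0.002 = 0 + j144.5 Ω
  C: Z = 1/(jωC) = -j/(ω·C) = 0 - j92.88 Ω
Step 3 — Series combination: Z_total = R + L + C = 72.3 + j51.63 Ω = 88.84∠35.5° Ω.

Z = 72.3 + j51.63 Ω = 88.84∠35.5° Ω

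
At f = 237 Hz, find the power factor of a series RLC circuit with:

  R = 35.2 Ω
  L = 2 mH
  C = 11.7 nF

Step 1 — Angular frequency: ω = 2π·f = 2π·237 = 1489 rad/s.
Step 2 — Component impedances:
  R: Z = R = 35.2 Ω
  L: Z = jωL = j·1489·0.002 = 0 + j2.978 Ω
  C: Z = 1/(jωC) = -j/(ω·C) = 0 - j5.74e+04 Ω
Step 3 — Series combination: Z_total = R + L + C = 35.2 - j5.739e+04 Ω = 5.739e+04∠-90.0° Ω.
Step 4 — Power factor: PF = cos(φ) = Re(Z)/|Z| = 35.2/5.739e+04 = 0.0006133.
Step 5 — Type: Im(Z) = -5.739e+04 ⇒ leading (phase φ = -90.0°).

PF = 0.0006133 (leading, φ = -90.0°)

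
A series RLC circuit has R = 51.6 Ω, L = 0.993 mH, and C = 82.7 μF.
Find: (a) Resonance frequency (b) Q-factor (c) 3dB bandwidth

Step 1 — Resonance: ω₀ = 1/√(LC) = 1/√(0.000993·8.27e-05) = 3490 rad/s.
Step 2 — f₀ = ω₀/(2π) = 555.4 Hz.
Step 3 — Series Q: Q = ω₀L/R = 3490·0.000993/51.6 = 0.06715.
Step 4 — Bandwidth: Δω = ω₀/Q = 5.196e+04 rad/s; BW = Δω/(2π) = 8270 Hz.

(a) f₀ = 555.4 Hz  (b) Q = 0.06715  (c) BW = 8270 Hz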